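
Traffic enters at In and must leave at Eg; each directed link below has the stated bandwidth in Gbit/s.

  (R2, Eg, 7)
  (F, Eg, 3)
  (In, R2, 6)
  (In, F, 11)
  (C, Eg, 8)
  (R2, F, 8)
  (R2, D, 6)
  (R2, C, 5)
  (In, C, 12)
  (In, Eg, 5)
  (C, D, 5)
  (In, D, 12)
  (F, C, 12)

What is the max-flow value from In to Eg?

Augment In→Eg: bottleneck 5, flow now 5.
Augment In→R2→Eg: bottleneck 6, flow now 11.
Augment In→F→Eg: bottleneck 3, flow now 14.
Augment In→C→Eg: bottleneck 8, flow now 22.
No augmenting path remains; maximum flow = 22.
In the residual graph, reachable from In: {In, F, C, D}.
Min-cut edges: In→R2 (6), In→Eg (5), F→Eg (3), C→Eg (8); capacity 6 + 5 + 3 + 8 = 22.
This cut is saturated, so no flow can exceed 22.

22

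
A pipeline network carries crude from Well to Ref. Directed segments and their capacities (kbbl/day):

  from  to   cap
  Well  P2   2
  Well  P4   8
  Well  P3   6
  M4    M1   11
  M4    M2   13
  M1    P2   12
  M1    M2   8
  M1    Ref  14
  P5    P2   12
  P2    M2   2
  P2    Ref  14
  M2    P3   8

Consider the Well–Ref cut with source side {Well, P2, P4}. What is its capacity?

22

Edges leaving {Well, P2, P4}: Well→P3 (6), P2→M2 (2), P2→Ref (14).
Cut capacity = 6 + 2 + 14 = 22.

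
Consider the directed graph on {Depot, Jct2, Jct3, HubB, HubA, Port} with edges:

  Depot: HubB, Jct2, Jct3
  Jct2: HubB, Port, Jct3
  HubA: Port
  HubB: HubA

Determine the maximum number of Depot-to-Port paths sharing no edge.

2

Assign every edge capacity 1; by Menger, the answer equals the max flow.
Path Depot→Jct2→Port (+1); total 1.
Path Depot→HubB→HubA→Port (+1); total 2.
No residual Depot→Port path; max flow = 2.
Certifying cut of size 2: {Depot→HubB, Depot→Jct2}.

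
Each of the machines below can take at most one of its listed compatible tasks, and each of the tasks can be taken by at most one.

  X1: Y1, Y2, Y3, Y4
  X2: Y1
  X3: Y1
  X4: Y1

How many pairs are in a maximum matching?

2

Unit-capacity flow: source→left, listed edges, right→sink; max matching = max flow.
Augmenting path X1→Y1 (+1); matched 1.
Augmenting path X2→Y1→X1→Y2 (+1); matched 2.
No augmenting path remains; maximum matching = 2.
König certificate: {X1, Y1} is a vertex cover of size 2 (every listed pair touches it), so no matching can be larger.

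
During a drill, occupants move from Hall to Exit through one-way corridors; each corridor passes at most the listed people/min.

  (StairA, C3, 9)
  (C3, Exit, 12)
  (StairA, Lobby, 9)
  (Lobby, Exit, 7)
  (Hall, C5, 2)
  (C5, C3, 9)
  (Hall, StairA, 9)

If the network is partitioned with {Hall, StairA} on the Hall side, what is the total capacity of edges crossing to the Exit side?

20

Edges leaving {Hall, StairA}: Hall→C5 (2), StairA→C3 (9), StairA→Lobby (9).
Cut capacity = 2 + 9 + 9 = 20.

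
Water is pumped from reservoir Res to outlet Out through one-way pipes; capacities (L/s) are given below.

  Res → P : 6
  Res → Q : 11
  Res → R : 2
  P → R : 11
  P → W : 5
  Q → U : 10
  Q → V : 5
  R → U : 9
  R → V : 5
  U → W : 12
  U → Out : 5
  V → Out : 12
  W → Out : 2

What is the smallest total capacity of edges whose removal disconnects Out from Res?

17

Augment Res→P→W→Out: bottleneck 2, flow now 2.
Augment Res→Q→U→Out: bottleneck 5, flow now 7.
Augment Res→Q→V→Out: bottleneck 5, flow now 12.
Augment Res→R→V→Out: bottleneck 2, flow now 14.
Augment Res→P→R→V→Out: bottleneck 3, flow now 17.
No augmenting path remains; maximum flow = 17.
By max-flow min-cut, the minimum cut capacity equals the max flow.
In the residual graph, reachable from Res: {Res, P, Q, R, U, W}.
Min-cut edges: Q→V (5), R→V (5), U→Out (5), W→Out (2); capacity 5 + 5 + 5 + 2 = 17.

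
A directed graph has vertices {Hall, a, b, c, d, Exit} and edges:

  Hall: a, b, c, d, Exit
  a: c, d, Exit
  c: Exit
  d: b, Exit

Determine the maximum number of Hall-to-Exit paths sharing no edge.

Assign every edge capacity 1; by Menger, the answer equals the max flow.
Path Hall→Exit (+1); total 1.
Path Hall→a→Exit (+1); total 2.
Path Hall→c→Exit (+1); total 3.
Path Hall→d→Exit (+1); total 4.
No residual Hall→Exit path; max flow = 4.
Certifying cut of size 4: {Hall→Exit, Hall→a, Hall→c, Hall→d}.

4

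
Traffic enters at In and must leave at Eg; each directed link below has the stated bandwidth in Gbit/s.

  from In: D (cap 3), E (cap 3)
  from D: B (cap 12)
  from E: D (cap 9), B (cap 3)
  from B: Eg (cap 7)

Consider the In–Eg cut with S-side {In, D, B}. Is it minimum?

No — its capacity is 10, but the minimum cut has capacity 6.

Given cut capacity: 3 + 7 = 10.
Augment In→D→B→Eg: bottleneck 3, flow now 3.
Augment In→E→B→Eg: bottleneck 3, flow now 6.
No augmenting path remains; maximum flow = 6.
In the residual graph, reachable from In: {In}.
Min-cut edges: In→D (3), In→E (3); capacity 3 + 3 = 6.
Cut capacity 10 exceeds the max flow 6, so it is not minimum.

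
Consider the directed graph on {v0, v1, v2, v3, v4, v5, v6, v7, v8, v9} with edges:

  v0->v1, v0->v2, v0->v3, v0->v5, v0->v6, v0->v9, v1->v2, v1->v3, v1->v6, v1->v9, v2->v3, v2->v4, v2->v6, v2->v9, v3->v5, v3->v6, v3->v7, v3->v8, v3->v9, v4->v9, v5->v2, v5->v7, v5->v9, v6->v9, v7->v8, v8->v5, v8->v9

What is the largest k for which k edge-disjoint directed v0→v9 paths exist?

6

Assign every edge capacity 1; by Menger, the answer equals the max flow.
Path v0→v9 (+1); total 1.
Path v0→v1→v9 (+1); total 2.
Path v0→v2→v9 (+1); total 3.
Path v0→v3→v9 (+1); total 4.
Path v0→v5→v9 (+1); total 5.
Path v0→v6→v9 (+1); total 6.
No residual v0→v9 path; max flow = 6.
Certifying cut of size 6: {v0→v1, v0→v2, v0→v3, v0→v5, v0→v6, v0→v9}.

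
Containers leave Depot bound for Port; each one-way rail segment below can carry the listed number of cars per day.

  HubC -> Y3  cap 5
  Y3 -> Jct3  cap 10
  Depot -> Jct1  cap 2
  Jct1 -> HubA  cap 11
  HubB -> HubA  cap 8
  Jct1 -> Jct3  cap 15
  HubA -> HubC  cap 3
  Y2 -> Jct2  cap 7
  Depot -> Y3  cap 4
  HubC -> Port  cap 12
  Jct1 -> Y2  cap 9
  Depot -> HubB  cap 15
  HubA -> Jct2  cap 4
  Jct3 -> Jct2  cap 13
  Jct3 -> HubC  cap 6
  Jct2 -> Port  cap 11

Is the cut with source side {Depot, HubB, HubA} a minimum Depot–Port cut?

Given cut capacity: 2 + 4 + 4 + 3 = 13.
Augment Depot→Jct1→Y2→Jct2→Port: bottleneck 2, flow now 2.
Augment Depot→Y3→Jct3→Jct2→Port: bottleneck 4, flow now 6.
Augment Depot→HubB→HubA→Jct2→Port: bottleneck 4, flow now 10.
Augment Depot→HubB→HubA→HubC→Port: bottleneck 3, flow now 13.
No augmenting path remains; maximum flow = 13.
Cut capacity 13 equals the max flow, so it is a minimum cut.

Yes — it is a minimum cut (capacity 13).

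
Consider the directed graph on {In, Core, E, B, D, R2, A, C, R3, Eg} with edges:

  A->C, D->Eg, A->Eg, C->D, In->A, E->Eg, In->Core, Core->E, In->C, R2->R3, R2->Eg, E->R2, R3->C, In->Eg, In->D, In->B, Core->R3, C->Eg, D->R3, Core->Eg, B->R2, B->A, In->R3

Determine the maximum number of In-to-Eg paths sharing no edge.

6

Assign every edge capacity 1; by Menger, the answer equals the max flow.
Path In→Eg (+1); total 1.
Path In→Core→Eg (+1); total 2.
Path In→D→Eg (+1); total 3.
Path In→A→Eg (+1); total 4.
Path In→C→Eg (+1); total 5.
Path In→B→R2→Eg (+1); total 6.
No residual In→Eg path; max flow = 6.
Certifying cut of size 6: {C→Eg, D→Eg, In→A, In→B, In→Core, In→Eg}.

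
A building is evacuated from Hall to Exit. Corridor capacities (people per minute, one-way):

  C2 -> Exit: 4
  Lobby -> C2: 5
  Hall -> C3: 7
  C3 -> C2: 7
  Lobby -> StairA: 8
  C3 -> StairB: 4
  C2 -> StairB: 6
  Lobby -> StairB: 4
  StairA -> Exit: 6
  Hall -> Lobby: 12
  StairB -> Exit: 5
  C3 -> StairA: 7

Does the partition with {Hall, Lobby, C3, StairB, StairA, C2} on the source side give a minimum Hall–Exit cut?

Given cut capacity: 5 + 6 + 4 = 15.
Augment Hall→Lobby→StairB→Exit: bottleneck 4, flow now 4.
Augment Hall→Lobby→StairA→Exit: bottleneck 6, flow now 10.
Augment Hall→Lobby→C2→Exit: bottleneck 2, flow now 12.
Augment Hall→C3→StairB→Exit: bottleneck 1, flow now 13.
Augment Hall→C3→C2→Exit: bottleneck 2, flow now 15.
No augmenting path remains; maximum flow = 15.
Cut capacity 15 equals the max flow, so it is a minimum cut.

Yes — it is a minimum cut (capacity 15).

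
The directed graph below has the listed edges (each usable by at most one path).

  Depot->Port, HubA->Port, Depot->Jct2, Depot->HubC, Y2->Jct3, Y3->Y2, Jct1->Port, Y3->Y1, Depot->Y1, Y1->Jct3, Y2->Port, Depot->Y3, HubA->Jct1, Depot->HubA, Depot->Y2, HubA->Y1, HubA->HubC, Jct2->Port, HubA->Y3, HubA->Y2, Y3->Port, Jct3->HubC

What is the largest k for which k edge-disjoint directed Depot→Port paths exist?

5

Assign every edge capacity 1; by Menger, the answer equals the max flow.
Path Depot→Port (+1); total 1.
Path Depot→HubA→Port (+1); total 2.
Path Depot→Y3→Port (+1); total 3.
Path Depot→Y2→Port (+1); total 4.
Path Depot→Jct2→Port (+1); total 5.
No residual Depot→Port path; max flow = 5.
Certifying cut of size 5: {Depot→HubA, Depot→Jct2, Depot→Port, Depot→Y2, Depot→Y3}.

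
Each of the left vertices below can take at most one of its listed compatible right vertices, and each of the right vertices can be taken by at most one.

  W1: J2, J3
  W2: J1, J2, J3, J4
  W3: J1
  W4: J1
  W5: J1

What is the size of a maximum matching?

Unit-capacity flow: source→left, listed edges, right→sink; max matching = max flow.
Augmenting path W1→J2 (+1); matched 1.
Augmenting path W2→J1 (+1); matched 2.
Augmenting path W3→J1→W2→J3 (+1); matched 3.
No augmenting path remains; maximum matching = 3.
König certificate: {W1, W2, J1} is a vertex cover of size 3 (every listed pair touches it), so no matching can be larger.

3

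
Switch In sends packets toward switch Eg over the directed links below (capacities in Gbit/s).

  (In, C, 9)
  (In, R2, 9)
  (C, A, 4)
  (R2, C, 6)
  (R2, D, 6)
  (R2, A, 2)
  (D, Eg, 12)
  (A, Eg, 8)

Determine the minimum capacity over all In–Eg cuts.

12

Augment In→C→A→Eg: bottleneck 4, flow now 4.
Augment In→R2→D→Eg: bottleneck 6, flow now 10.
Augment In→R2→A→Eg: bottleneck 2, flow now 12.
No augmenting path remains; maximum flow = 12.
By max-flow min-cut, the minimum cut capacity equals the max flow.
In the residual graph, reachable from In: {In, C, R2}.
Min-cut edges: C→A (4), R2→D (6), R2→A (2); capacity 4 + 6 + 2 = 12.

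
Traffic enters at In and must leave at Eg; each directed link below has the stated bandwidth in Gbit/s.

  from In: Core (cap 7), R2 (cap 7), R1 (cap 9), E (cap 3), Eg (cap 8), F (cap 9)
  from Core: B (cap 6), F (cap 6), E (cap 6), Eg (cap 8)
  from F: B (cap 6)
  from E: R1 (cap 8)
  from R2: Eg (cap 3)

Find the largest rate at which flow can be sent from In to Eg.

Augment In→Eg: bottleneck 8, flow now 8.
Augment In→Core→Eg: bottleneck 7, flow now 15.
Augment In→R2→Eg: bottleneck 3, flow now 18.
No augmenting path remains; maximum flow = 18.
In the residual graph, reachable from In: {In, F, E, R2, B, R1}.
Min-cut edges: In→Core (7), In→Eg (8), R2→Eg (3); capacity 7 + 8 + 3 = 18.
This cut is saturated, so no flow can exceed 18.

18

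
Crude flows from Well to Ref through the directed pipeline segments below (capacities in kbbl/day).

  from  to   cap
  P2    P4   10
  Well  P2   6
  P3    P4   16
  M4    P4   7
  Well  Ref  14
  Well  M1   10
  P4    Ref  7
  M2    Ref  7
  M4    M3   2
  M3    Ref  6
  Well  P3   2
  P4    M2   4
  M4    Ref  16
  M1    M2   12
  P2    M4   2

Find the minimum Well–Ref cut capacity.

Augment Well→Ref: bottleneck 14, flow now 14.
Augment Well→P2→M4→Ref: bottleneck 2, flow now 16.
Augment Well→P2→P4→Ref: bottleneck 4, flow now 20.
Augment Well→P3→P4→Ref: bottleneck 2, flow now 22.
Augment Well→M1→M2→Ref: bottleneck 7, flow now 29.
No augmenting path remains; maximum flow = 29.
By max-flow min-cut, the minimum cut capacity equals the max flow.
In the residual graph, reachable from Well: {Well, M1, M2}.
Min-cut edges: Well→P2 (6), Well→P3 (2), Well→Ref (14), M2→Ref (7); capacity 6 + 2 + 14 + 7 = 29.

29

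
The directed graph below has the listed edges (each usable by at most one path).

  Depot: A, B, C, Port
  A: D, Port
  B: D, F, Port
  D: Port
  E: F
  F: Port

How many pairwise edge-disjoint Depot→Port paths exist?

3

Assign every edge capacity 1; by Menger, the answer equals the max flow.
Path Depot→Port (+1); total 1.
Path Depot→A→Port (+1); total 2.
Path Depot→B→Port (+1); total 3.
No residual Depot→Port path; max flow = 3.
Certifying cut of size 3: {Depot→A, Depot→B, Depot→Port}.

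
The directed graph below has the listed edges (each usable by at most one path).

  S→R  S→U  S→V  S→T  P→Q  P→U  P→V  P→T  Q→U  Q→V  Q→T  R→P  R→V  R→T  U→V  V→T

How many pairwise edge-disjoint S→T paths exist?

Assign every edge capacity 1; by Menger, the answer equals the max flow.
Path S→T (+1); total 1.
Path S→R→T (+1); total 2.
Path S→V→T (+1); total 3.
No residual S→T path; max flow = 3.
Certifying cut of size 3: {S→R, S→T, V→T}.

3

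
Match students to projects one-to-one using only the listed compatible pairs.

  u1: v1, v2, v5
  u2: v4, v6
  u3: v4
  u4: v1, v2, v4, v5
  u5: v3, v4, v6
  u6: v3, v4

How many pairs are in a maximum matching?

Unit-capacity flow: source→left, listed edges, right→sink; max matching = max flow.
Augmenting path u1→v1 (+1); matched 1.
Augmenting path u2→v4 (+1); matched 2.
Augmenting path u4→v2 (+1); matched 3.
Augmenting path u5→v3 (+1); matched 4.
Augmenting path u3→v4→u2→v6 (+1); matched 5.
No augmenting path remains; maximum matching = 5.
König certificate: {u1, u4, v3, v4, v6} is a vertex cover of size 5 (every listed pair touches it), so no matching can be larger.

5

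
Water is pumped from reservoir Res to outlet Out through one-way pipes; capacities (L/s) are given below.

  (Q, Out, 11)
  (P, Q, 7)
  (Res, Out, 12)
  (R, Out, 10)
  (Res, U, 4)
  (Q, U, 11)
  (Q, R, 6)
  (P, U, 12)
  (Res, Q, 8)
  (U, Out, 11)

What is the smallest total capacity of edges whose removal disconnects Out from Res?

Augment Res→Out: bottleneck 12, flow now 12.
Augment Res→Q→Out: bottleneck 8, flow now 20.
Augment Res→U→Out: bottleneck 4, flow now 24.
No augmenting path remains; maximum flow = 24.
By max-flow min-cut, the minimum cut capacity equals the max flow.
In the residual graph, reachable from Res: {Res}.
Min-cut edges: Res→Q (8), Res→U (4), Res→Out (12); capacity 8 + 4 + 12 = 24.

24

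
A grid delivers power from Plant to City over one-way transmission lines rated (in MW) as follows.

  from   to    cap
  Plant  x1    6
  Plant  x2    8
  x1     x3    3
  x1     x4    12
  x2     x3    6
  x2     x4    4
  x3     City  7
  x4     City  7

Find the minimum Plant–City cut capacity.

14

Augment Plant→x1→x3→City: bottleneck 3, flow now 3.
Augment Plant→x1→x4→City: bottleneck 3, flow now 6.
Augment Plant→x2→x3→City: bottleneck 4, flow now 10.
Augment Plant→x2→x4→City: bottleneck 4, flow now 14.
No augmenting path remains; maximum flow = 14.
By max-flow min-cut, the minimum cut capacity equals the max flow.
In the residual graph, reachable from Plant: {Plant}.
Min-cut edges: Plant→x1 (6), Plant→x2 (8); capacity 6 + 8 = 14.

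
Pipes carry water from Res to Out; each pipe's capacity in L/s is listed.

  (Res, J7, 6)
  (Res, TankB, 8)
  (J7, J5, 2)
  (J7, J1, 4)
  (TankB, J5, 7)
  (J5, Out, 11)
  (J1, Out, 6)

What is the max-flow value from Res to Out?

13

Augment Res→J7→J5→Out: bottleneck 2, flow now 2.
Augment Res→J7→J1→Out: bottleneck 4, flow now 6.
Augment Res→TankB→J5→Out: bottleneck 7, flow now 13.
No augmenting path remains; maximum flow = 13.
In the residual graph, reachable from Res: {Res, TankB}.
Min-cut edges: Res→J7 (6), TankB→J5 (7); capacity 6 + 7 = 13.
This cut is saturated, so no flow can exceed 13.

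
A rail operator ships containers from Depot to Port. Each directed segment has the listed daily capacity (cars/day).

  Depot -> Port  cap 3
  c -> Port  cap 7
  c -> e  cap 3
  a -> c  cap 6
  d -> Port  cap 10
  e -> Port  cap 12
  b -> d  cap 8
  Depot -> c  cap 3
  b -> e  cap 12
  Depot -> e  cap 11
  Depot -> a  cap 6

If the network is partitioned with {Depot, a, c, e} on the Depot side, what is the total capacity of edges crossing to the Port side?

22

Edges leaving {Depot, a, c, e}: Depot→Port (3), c→Port (7), e→Port (12).
Cut capacity = 3 + 7 + 12 = 22.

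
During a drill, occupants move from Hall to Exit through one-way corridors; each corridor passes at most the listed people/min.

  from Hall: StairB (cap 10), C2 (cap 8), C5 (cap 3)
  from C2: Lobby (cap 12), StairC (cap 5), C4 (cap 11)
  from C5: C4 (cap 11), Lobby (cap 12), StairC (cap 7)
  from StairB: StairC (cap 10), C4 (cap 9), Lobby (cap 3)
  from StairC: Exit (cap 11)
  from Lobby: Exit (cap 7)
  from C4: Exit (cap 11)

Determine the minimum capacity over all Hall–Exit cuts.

21

Augment Hall→C2→StairC→Exit: bottleneck 5, flow now 5.
Augment Hall→C2→Lobby→Exit: bottleneck 3, flow now 8.
Augment Hall→C5→StairC→Exit: bottleneck 3, flow now 11.
Augment Hall→StairB→StairC→Exit: bottleneck 3, flow now 14.
Augment Hall→StairB→Lobby→Exit: bottleneck 3, flow now 17.
Augment Hall→StairB→C4→Exit: bottleneck 4, flow now 21.
No augmenting path remains; maximum flow = 21.
By max-flow min-cut, the minimum cut capacity equals the max flow.
In the residual graph, reachable from Hall: {Hall}.
Min-cut edges: Hall→C2 (8), Hall→C5 (3), Hall→StairB (10); capacity 8 + 3 + 10 = 21.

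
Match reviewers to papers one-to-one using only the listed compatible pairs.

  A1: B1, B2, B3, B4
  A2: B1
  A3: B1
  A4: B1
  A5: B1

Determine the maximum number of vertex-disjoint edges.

2

Unit-capacity flow: source→left, listed edges, right→sink; max matching = max flow.
Augmenting path A1→B1 (+1); matched 1.
Augmenting path A2→B1→A1→B2 (+1); matched 2.
No augmenting path remains; maximum matching = 2.
König certificate: {A1, B1} is a vertex cover of size 2 (every listed pair touches it), so no matching can be larger.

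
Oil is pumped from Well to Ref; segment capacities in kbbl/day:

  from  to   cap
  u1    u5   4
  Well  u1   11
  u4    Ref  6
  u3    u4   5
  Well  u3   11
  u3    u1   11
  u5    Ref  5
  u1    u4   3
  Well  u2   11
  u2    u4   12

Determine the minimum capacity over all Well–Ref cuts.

10

Augment Well→u1→u4→Ref: bottleneck 3, flow now 3.
Augment Well→u1→u5→Ref: bottleneck 4, flow now 7.
Augment Well→u2→u4→Ref: bottleneck 3, flow now 10.
No augmenting path remains; maximum flow = 10.
By max-flow min-cut, the minimum cut capacity equals the max flow.
In the residual graph, reachable from Well: {Well, u1, u2, u3, u4}.
Min-cut edges: u1→u5 (4), u4→Ref (6); capacity 4 + 6 = 10.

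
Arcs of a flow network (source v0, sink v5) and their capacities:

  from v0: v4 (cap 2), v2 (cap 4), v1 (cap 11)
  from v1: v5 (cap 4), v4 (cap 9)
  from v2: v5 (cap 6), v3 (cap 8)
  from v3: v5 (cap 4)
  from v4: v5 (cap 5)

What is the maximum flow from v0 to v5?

13

Augment v0→v1→v5: bottleneck 4, flow now 4.
Augment v0→v2→v5: bottleneck 4, flow now 8.
Augment v0→v4→v5: bottleneck 2, flow now 10.
Augment v0→v1→v4→v5: bottleneck 3, flow now 13.
No augmenting path remains; maximum flow = 13.
In the residual graph, reachable from v0: {v0, v1, v4}.
Min-cut edges: v0→v2 (4), v1→v5 (4), v4→v5 (5); capacity 4 + 4 + 5 = 13.
This cut is saturated, so no flow can exceed 13.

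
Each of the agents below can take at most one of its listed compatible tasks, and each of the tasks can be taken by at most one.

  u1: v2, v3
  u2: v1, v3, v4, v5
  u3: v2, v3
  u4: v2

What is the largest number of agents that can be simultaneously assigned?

3

Unit-capacity flow: source→left, listed edges, right→sink; max matching = max flow.
Augmenting path u1→v2 (+1); matched 1.
Augmenting path u2→v1 (+1); matched 2.
Augmenting path u3→v3 (+1); matched 3.
No augmenting path remains; maximum matching = 3.
König certificate: {u2, v2, v3} is a vertex cover of size 3 (every listed pair touches it), so no matching can be larger.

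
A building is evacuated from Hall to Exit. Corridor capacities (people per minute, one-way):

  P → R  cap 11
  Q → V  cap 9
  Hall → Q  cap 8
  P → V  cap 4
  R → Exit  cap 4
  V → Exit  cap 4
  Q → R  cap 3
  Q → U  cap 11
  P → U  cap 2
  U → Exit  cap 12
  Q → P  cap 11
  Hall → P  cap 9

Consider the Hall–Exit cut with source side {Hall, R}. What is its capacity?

21

Edges leaving {Hall, R}: Hall→P (9), Hall→Q (8), R→Exit (4).
Cut capacity = 9 + 8 + 4 = 21.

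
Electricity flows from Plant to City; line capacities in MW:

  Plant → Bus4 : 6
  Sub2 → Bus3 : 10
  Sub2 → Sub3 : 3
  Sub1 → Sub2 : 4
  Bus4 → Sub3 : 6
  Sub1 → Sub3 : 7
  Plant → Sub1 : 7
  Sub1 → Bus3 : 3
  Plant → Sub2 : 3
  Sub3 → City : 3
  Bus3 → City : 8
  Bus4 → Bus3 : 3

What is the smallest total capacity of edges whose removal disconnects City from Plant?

Augment Plant→Sub2→Bus3→City: bottleneck 3, flow now 3.
Augment Plant→Bus4→Bus3→City: bottleneck 3, flow now 6.
Augment Plant→Bus4→Sub3→City: bottleneck 3, flow now 9.
Augment Plant→Sub1→Bus3→City: bottleneck 2, flow now 11.
No augmenting path remains; maximum flow = 11.
By max-flow min-cut, the minimum cut capacity equals the max flow.
In the residual graph, reachable from Plant: {Plant, Sub2, Bus4, Sub1, Bus3, Sub3}.
Min-cut edges: Bus3→City (8), Sub3→City (3); capacity 8 + 3 = 11.

11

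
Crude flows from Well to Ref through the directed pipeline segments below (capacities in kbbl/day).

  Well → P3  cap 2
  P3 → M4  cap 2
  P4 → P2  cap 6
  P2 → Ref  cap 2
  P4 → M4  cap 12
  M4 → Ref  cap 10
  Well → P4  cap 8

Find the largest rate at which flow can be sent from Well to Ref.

10

Augment Well→P3→M4→Ref: bottleneck 2, flow now 2.
Augment Well→P4→P2→Ref: bottleneck 2, flow now 4.
Augment Well→P4→M4→Ref: bottleneck 6, flow now 10.
No augmenting path remains; maximum flow = 10.
In the residual graph, reachable from Well: {Well}.
Min-cut edges: Well→P3 (2), Well→P4 (8); capacity 2 + 8 = 10.
This cut is saturated, so no flow can exceed 10.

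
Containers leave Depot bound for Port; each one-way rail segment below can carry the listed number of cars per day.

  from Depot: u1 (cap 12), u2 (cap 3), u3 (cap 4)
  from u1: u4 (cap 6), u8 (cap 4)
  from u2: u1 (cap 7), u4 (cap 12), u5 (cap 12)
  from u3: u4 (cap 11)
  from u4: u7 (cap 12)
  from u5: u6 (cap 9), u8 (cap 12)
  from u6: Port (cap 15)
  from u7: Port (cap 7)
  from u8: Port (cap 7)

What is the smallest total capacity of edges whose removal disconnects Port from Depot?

Augment Depot→u1→u8→Port: bottleneck 4, flow now 4.
Augment Depot→u1→u4→u7→Port: bottleneck 6, flow now 10.
Augment Depot→u2→u4→u7→Port: bottleneck 1, flow now 11.
Augment Depot→u2→u5→u6→Port: bottleneck 2, flow now 13.
Augment Depot→u3→u4→u2→u5→u6→Port: bottleneck 1, flow now 14. (uses reverse residual edge)
No augmenting path remains; maximum flow = 14.
By max-flow min-cut, the minimum cut capacity equals the max flow.
In the residual graph, reachable from Depot: {Depot, u1, u3, u4, u7}.
Min-cut edges: Depot→u2 (3), u1→u8 (4), u7→Port (7); capacity 3 + 4 + 7 = 14.

14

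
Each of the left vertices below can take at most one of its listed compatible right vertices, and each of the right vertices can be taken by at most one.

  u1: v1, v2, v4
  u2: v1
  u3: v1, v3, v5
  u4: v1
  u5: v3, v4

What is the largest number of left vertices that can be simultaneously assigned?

4

Unit-capacity flow: source→left, listed edges, right→sink; max matching = max flow.
Augmenting path u1→v1 (+1); matched 1.
Augmenting path u3→v3 (+1); matched 2.
Augmenting path u5→v4 (+1); matched 3.
Augmenting path u2→v1→u1→v2 (+1); matched 4.
No augmenting path remains; maximum matching = 4.
König certificate: {u1, u3, u5, v1} is a vertex cover of size 4 (every listed pair touches it), so no matching can be larger.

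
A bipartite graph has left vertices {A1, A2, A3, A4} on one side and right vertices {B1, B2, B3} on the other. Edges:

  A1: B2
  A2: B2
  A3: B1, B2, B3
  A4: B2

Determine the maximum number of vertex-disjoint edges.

Unit-capacity flow: source→left, listed edges, right→sink; max matching = max flow.
Augmenting path A1→B2 (+1); matched 1.
Augmenting path A3→B1 (+1); matched 2.
No augmenting path remains; maximum matching = 2.
König certificate: {A3, B2} is a vertex cover of size 2 (every listed pair touches it), so no matching can be larger.

2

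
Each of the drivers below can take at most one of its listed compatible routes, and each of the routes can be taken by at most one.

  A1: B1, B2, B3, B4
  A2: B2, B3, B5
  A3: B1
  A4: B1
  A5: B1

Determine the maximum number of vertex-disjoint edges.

3

Unit-capacity flow: source→left, listed edges, right→sink; max matching = max flow.
Augmenting path A1→B1 (+1); matched 1.
Augmenting path A2→B2 (+1); matched 2.
Augmenting path A3→B1→A1→B3 (+1); matched 3.
No augmenting path remains; maximum matching = 3.
König certificate: {A1, A2, B1} is a vertex cover of size 3 (every listed pair touches it), so no matching can be larger.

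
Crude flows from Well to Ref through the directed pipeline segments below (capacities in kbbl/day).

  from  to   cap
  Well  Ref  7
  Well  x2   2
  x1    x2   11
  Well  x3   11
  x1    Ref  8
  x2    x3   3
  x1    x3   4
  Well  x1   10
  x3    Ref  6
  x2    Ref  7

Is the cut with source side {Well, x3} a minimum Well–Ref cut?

Given cut capacity: 10 + 2 + 7 + 6 = 25.
Augment Well→Ref: bottleneck 7, flow now 7.
Augment Well→x1→Ref: bottleneck 8, flow now 15.
Augment Well→x2→Ref: bottleneck 2, flow now 17.
Augment Well→x3→Ref: bottleneck 6, flow now 23.
Augment Well→x1→x2→Ref: bottleneck 2, flow now 25.
No augmenting path remains; maximum flow = 25.
Cut capacity 25 equals the max flow, so it is a minimum cut.

Yes — it is a minimum cut (capacity 25).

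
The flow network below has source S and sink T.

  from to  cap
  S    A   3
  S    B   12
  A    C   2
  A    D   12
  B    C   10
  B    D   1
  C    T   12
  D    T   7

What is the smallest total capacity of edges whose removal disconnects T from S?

14

Augment S→A→C→T: bottleneck 2, flow now 2.
Augment S→A→D→T: bottleneck 1, flow now 3.
Augment S→B→C→T: bottleneck 10, flow now 13.
Augment S→B→D→T: bottleneck 1, flow now 14.
No augmenting path remains; maximum flow = 14.
By max-flow min-cut, the minimum cut capacity equals the max flow.
In the residual graph, reachable from S: {S, B}.
Min-cut edges: S→A (3), B→C (10), B→D (1); capacity 3 + 10 + 1 = 14.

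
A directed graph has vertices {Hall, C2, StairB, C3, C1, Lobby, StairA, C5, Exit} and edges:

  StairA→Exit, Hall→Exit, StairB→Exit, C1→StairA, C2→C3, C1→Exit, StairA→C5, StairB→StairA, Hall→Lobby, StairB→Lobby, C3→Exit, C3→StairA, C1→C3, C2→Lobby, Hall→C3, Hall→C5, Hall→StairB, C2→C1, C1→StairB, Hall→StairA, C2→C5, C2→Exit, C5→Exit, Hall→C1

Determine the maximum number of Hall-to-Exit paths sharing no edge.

6

Assign every edge capacity 1; by Menger, the answer equals the max flow.
Path Hall→Exit (+1); total 1.
Path Hall→StairB→Exit (+1); total 2.
Path Hall→C3→Exit (+1); total 3.
Path Hall→C1→Exit (+1); total 4.
Path Hall→StairA→Exit (+1); total 5.
Path Hall→C5→Exit (+1); total 6.
No residual Hall→Exit path; max flow = 6.
Certifying cut of size 6: {Hall→C1, Hall→C3, Hall→C5, Hall→Exit, Hall→StairA, Hall→StairB}.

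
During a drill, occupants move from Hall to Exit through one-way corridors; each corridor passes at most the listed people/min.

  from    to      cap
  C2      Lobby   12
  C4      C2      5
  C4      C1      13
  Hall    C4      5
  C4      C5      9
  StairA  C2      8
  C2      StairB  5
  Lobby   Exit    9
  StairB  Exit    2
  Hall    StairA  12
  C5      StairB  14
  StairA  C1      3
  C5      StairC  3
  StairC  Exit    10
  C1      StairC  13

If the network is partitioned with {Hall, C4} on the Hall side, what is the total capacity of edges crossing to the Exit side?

39

Edges leaving {Hall, C4}: Hall→StairA (12), C4→C1 (13), C4→C5 (9), C4→C2 (5).
Cut capacity = 12 + 13 + 9 + 5 = 39.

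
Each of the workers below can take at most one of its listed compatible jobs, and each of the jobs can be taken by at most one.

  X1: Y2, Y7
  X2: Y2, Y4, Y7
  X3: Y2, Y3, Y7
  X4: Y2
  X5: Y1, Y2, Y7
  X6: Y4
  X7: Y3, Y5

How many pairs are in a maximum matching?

Unit-capacity flow: source→left, listed edges, right→sink; max matching = max flow.
Augmenting path X1→Y2 (+1); matched 1.
Augmenting path X2→Y4 (+1); matched 2.
Augmenting path X3→Y3 (+1); matched 3.
Augmenting path X5→Y1 (+1); matched 4.
Augmenting path X7→Y5 (+1); matched 5.
Augmenting path X4→Y2→X1→Y7 (+1); matched 6.
No augmenting path remains; maximum matching = 6.
König certificate: {X3, X5, X7, Y2, Y4, Y7} is a vertex cover of size 6 (every listed pair touches it), so no matching can be larger.

6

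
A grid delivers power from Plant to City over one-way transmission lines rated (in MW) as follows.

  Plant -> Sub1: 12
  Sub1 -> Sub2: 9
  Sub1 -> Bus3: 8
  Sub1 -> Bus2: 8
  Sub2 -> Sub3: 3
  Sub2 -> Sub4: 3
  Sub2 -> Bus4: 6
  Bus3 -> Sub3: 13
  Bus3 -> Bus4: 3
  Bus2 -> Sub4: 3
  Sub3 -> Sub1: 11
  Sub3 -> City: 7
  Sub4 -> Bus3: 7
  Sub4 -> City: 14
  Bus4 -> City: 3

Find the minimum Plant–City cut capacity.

12

Augment Plant→Sub1→Sub2→Sub3→City: bottleneck 3, flow now 3.
Augment Plant→Sub1→Sub2→Sub4→City: bottleneck 3, flow now 6.
Augment Plant→Sub1→Sub2→Bus4→City: bottleneck 3, flow now 9.
Augment Plant→Sub1→Bus3→Sub3→City: bottleneck 3, flow now 12.
No augmenting path remains; maximum flow = 12.
By max-flow min-cut, the minimum cut capacity equals the max flow.
In the residual graph, reachable from Plant: {Plant}.
Min-cut edges: Plant→Sub1 (12); capacity 12 = 12.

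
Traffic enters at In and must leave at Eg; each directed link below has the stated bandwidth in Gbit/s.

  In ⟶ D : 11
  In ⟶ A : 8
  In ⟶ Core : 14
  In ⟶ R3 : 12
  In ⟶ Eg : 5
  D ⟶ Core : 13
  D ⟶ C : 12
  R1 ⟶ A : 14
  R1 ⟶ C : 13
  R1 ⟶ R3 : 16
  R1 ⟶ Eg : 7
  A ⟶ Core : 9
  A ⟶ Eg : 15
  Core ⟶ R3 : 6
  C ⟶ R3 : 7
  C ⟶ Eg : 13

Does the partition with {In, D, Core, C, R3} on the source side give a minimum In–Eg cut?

Given cut capacity: 8 + 5 + 13 = 26.
Augment In→Eg: bottleneck 5, flow now 5.
Augment In→A→Eg: bottleneck 8, flow now 13.
Augment In→D→C→Eg: bottleneck 11, flow now 24.
No augmenting path remains; maximum flow = 24.
In the residual graph, reachable from In: {In, Core, R3}.
Min-cut edges: In→D (11), In→A (8), In→Eg (5); capacity 11 + 8 + 5 = 24.
Cut capacity 26 exceeds the max flow 24, so it is not minimum.

No — its capacity is 26, but the minimum cut has capacity 24.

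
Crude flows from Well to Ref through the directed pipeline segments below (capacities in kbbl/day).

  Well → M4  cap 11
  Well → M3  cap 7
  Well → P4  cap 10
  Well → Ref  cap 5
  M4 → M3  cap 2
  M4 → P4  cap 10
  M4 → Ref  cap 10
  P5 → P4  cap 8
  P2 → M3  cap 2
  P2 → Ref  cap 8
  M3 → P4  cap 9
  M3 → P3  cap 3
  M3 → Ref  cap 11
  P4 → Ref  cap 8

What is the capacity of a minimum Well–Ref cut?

Augment Well→Ref: bottleneck 5, flow now 5.
Augment Well→M4→Ref: bottleneck 10, flow now 15.
Augment Well→M3→Ref: bottleneck 7, flow now 22.
Augment Well→P4→Ref: bottleneck 8, flow now 30.
Augment Well→M4→M3→Ref: bottleneck 1, flow now 31.
No augmenting path remains; maximum flow = 31.
By max-flow min-cut, the minimum cut capacity equals the max flow.
In the residual graph, reachable from Well: {Well, P4}.
Min-cut edges: Well→M4 (11), Well→M3 (7), Well→Ref (5), P4→Ref (8); capacity 11 + 7 + 5 + 8 = 31.

31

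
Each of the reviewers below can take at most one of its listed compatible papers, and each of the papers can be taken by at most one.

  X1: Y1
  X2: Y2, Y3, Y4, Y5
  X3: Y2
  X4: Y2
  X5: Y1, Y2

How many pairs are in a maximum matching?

Unit-capacity flow: source→left, listed edges, right→sink; max matching = max flow.
Augmenting path X1→Y1 (+1); matched 1.
Augmenting path X2→Y2 (+1); matched 2.
Augmenting path X3→Y2→X2→Y3 (+1); matched 3.
No augmenting path remains; maximum matching = 3.
König certificate: {X2, Y1, Y2} is a vertex cover of size 3 (every listed pair touches it), so no matching can be larger.

3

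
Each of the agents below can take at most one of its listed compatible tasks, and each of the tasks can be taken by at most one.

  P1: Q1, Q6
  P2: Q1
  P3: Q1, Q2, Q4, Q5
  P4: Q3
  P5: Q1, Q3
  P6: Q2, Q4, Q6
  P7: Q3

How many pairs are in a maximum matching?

Unit-capacity flow: source→left, listed edges, right→sink; max matching = max flow.
Augmenting path P1→Q1 (+1); matched 1.
Augmenting path P3→Q2 (+1); matched 2.
Augmenting path P4→Q3 (+1); matched 3.
Augmenting path P6→Q4 (+1); matched 4.
Augmenting path P2→Q1→P1→Q6 (+1); matched 5.
No augmenting path remains; maximum matching = 5.
König certificate: {P1, P3, P6, Q1, Q3} is a vertex cover of size 5 (every listed pair touches it), so no matching can be larger.

5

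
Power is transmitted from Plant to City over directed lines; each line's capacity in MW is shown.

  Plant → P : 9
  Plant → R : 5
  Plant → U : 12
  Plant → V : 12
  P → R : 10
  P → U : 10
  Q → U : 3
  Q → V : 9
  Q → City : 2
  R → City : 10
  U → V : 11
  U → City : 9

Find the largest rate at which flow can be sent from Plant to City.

Augment Plant→R→City: bottleneck 5, flow now 5.
Augment Plant→U→City: bottleneck 9, flow now 14.
Augment Plant→P→R→City: bottleneck 5, flow now 19.
No augmenting path remains; maximum flow = 19.
In the residual graph, reachable from Plant: {Plant, P, R, U, V}.
Min-cut edges: R→City (10), U→City (9); capacity 10 + 9 = 19.
This cut is saturated, so no flow can exceed 19.

19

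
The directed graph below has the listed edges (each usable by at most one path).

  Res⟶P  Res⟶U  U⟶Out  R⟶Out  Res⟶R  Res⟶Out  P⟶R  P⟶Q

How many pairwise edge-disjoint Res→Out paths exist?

Assign every edge capacity 1; by Menger, the answer equals the max flow.
Path Res→Out (+1); total 1.
Path Res→R→Out (+1); total 2.
Path Res→U→Out (+1); total 3.
No residual Res→Out path; max flow = 3.
Certifying cut of size 3: {R→Out, Res→Out, Res→U}.

3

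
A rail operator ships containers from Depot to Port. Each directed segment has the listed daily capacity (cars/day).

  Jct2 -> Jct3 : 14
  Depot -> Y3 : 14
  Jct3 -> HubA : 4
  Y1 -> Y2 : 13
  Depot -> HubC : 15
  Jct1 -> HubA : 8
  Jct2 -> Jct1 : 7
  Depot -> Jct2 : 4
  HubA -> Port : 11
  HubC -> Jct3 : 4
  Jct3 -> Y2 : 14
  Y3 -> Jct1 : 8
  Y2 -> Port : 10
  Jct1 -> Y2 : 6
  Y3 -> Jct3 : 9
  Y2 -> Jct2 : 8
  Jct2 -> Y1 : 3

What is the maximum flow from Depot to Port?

21

Augment Depot→HubC→Jct3→HubA→Port: bottleneck 4, flow now 4.
Augment Depot→Y3→Jct1→HubA→Port: bottleneck 7, flow now 11.
Augment Depot→Y3→Jct1→Y2→Port: bottleneck 1, flow now 12.
Augment Depot→Y3→Jct3→Y2→Port: bottleneck 6, flow now 18.
Augment Depot→Jct2→Jct1→Y2→Port: bottleneck 3, flow now 21.
No augmenting path remains; maximum flow = 21.
In the residual graph, reachable from Depot: {Depot, HubC, Y3, Jct2, Jct1, Jct3, Y1, HubA, Y2}.
Min-cut edges: HubA→Port (11), Y2→Port (10); capacity 11 + 10 = 21.
This cut is saturated, so no flow can exceed 21.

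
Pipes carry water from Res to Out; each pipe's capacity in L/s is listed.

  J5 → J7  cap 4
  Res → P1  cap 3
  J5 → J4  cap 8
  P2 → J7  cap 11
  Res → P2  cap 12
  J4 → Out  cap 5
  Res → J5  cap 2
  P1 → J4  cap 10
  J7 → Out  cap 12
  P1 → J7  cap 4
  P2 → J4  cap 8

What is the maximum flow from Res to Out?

Augment Res→P2→J7→Out: bottleneck 11, flow now 11.
Augment Res→P2→J4→Out: bottleneck 1, flow now 12.
Augment Res→J5→J7→Out: bottleneck 1, flow now 13.
Augment Res→J5→J4→Out: bottleneck 1, flow now 14.
Augment Res→P1→J4→Out: bottleneck 3, flow now 17.
No augmenting path remains; maximum flow = 17.
In the residual graph, reachable from Res: {Res}.
Min-cut edges: Res→P2 (12), Res→J5 (2), Res→P1 (3); capacity 12 + 2 + 3 = 17.
This cut is saturated, so no flow can exceed 17.

17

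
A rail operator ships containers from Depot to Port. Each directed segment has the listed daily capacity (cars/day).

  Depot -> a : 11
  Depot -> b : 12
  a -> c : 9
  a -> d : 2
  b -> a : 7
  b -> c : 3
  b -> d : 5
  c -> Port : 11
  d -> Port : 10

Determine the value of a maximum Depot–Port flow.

Augment Depot→a→c→Port: bottleneck 9, flow now 9.
Augment Depot→a→d→Port: bottleneck 2, flow now 11.
Augment Depot→b→c→Port: bottleneck 2, flow now 13.
Augment Depot→b→d→Port: bottleneck 5, flow now 18.
No augmenting path remains; maximum flow = 18.
In the residual graph, reachable from Depot: {Depot, a, b, c}.
Min-cut edges: a→d (2), b→d (5), c→Port (11); capacity 2 + 5 + 11 = 18.
This cut is saturated, so no flow can exceed 18.

18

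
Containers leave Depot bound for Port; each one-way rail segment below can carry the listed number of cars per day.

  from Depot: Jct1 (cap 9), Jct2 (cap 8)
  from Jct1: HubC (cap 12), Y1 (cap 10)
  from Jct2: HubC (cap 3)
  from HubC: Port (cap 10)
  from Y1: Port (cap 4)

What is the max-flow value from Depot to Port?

Augment Depot→Jct1→HubC→Port: bottleneck 9, flow now 9.
Augment Depot→Jct2→HubC→Port: bottleneck 1, flow now 10.
Augment Depot→Jct2→HubC→Jct1→Y1→Port: bottleneck 2, flow now 12. (uses reverse residual edge)
No augmenting path remains; maximum flow = 12.
In the residual graph, reachable from Depot: {Depot, Jct2}.
Min-cut edges: Depot→Jct1 (9), Jct2→HubC (3); capacity 9 + 3 = 12.
This cut is saturated, so no flow can exceed 12.

12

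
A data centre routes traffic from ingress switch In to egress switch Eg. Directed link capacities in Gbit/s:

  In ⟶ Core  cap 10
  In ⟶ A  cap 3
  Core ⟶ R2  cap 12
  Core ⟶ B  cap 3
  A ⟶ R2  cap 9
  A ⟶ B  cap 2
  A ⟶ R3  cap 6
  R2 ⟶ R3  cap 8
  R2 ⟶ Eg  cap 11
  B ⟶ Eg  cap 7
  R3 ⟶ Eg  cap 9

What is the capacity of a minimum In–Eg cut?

13

Augment In→Core→R2→Eg: bottleneck 10, flow now 10.
Augment In→A→R2→Eg: bottleneck 1, flow now 11.
Augment In→A→B→Eg: bottleneck 2, flow now 13.
No augmenting path remains; maximum flow = 13.
By max-flow min-cut, the minimum cut capacity equals the max flow.
In the residual graph, reachable from In: {In}.
Min-cut edges: In→Core (10), In→A (3); capacity 10 + 3 = 13.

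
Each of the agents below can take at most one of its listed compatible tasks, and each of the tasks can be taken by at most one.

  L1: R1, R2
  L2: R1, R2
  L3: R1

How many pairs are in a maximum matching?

2

Unit-capacity flow: source→left, listed edges, right→sink; max matching = max flow.
Augmenting path L1→R1 (+1); matched 1.
Augmenting path L2→R2 (+1); matched 2.
No augmenting path remains; maximum matching = 2.
König certificate: {R1, R2} is a vertex cover of size 2 (every listed pair touches it), so no matching can be larger.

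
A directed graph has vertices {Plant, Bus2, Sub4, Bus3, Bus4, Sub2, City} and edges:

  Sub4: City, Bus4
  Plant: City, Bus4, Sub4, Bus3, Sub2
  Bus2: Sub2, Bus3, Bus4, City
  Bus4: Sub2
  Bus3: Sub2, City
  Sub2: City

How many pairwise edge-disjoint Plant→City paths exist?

4

Assign every edge capacity 1; by Menger, the answer equals the max flow.
Path Plant→City (+1); total 1.
Path Plant→Sub4→City (+1); total 2.
Path Plant→Bus3→City (+1); total 3.
Path Plant→Sub2→City (+1); total 4.
No residual Plant→City path; max flow = 4.
Certifying cut of size 4: {Plant→Bus3, Plant→City, Plant→Sub4, Sub2→City}.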